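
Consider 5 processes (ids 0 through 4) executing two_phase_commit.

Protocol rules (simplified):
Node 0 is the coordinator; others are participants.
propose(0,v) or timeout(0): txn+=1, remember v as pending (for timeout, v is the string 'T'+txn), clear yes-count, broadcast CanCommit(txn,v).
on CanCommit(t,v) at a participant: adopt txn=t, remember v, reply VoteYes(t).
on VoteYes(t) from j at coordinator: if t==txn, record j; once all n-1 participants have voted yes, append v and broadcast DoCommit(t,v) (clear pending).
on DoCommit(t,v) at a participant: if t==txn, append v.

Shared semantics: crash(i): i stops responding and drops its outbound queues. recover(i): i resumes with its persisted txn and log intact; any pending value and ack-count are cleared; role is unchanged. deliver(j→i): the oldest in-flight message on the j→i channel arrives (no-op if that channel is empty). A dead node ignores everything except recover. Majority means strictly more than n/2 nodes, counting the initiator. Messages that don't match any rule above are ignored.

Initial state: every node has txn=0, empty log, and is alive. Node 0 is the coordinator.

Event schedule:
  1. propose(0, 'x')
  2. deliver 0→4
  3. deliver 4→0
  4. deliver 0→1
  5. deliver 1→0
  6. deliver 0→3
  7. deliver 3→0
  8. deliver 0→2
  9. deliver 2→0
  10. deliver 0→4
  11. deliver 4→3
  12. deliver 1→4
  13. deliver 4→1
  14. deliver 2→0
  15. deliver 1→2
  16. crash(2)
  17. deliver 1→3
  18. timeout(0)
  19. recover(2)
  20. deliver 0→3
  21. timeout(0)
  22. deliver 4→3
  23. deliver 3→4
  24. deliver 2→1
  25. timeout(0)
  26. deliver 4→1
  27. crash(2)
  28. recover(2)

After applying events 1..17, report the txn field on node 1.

1

1. propose(0,'x'):  <0:coor t1 ->
2. deliver 0→4:  <4:part t1 ->
3. deliver 4→0:  nop
4. deliver 0→1:  <1:part t1 ->
5. deliver 1→0:  nop
6. deliver 0→3:  <3:part t1 ->
7. deliver 3→0:  nop
8. deliver 0→2:  <2:part t1 ->
9. deliver 2→0:  <0:coor t1 x>
10. deliver 0→4:  <4:part t1 x>
11. deliver 4→3:  nop
12. deliver 1→4:  nop
13. deliver 4→1:  nop
14. deliver 2→0:  nop
15. deliver 1→2:  nop
16. crash(2):  <2:✗part t1 ->
17. deliver 1→3:  nop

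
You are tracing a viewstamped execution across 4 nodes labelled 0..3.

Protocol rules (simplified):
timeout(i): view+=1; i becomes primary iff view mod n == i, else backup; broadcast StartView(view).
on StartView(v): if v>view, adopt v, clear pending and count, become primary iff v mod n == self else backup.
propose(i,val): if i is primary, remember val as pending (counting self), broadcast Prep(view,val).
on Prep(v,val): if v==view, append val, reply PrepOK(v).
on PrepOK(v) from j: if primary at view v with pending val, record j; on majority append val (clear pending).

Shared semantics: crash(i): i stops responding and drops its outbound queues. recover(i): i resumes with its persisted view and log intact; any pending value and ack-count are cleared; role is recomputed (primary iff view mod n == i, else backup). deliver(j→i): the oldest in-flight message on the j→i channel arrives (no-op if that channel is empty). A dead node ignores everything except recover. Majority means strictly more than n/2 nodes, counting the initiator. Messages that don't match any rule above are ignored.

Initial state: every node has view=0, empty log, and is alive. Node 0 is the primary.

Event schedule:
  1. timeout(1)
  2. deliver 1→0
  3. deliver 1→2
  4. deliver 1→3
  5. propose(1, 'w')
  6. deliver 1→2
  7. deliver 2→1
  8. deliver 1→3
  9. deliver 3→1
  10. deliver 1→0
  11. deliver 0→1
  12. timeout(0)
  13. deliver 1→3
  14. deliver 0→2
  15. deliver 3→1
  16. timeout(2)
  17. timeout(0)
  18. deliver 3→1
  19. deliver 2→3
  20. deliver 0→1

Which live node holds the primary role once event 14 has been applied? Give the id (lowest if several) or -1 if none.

1

[1] timeout(1) → N1(prim v1 [-])
[2] deliver 1→0 → N0(back v1 [-])
[3] deliver 1→2 → N2(back v1 [-])
[4] deliver 1→3 → N3(back v1 [-])
[5] propose(1,'w') → ∅
[6] deliver 1→2 → N2(back v1 [w])
[7] deliver 2→1 → ∅
[8] deliver 1→3 → N3(back v1 [w])
[9] deliver 3→1 → N1(prim v1 [w])
[10] deliver 1→0 → N0(back v1 [w])
[11] deliver 0→1 → ∅
[12] timeout(0) → N0(back v2 [w])
[13] deliver 1→3 → ∅
[14] deliver 0→2 → N2(prim v2 [w])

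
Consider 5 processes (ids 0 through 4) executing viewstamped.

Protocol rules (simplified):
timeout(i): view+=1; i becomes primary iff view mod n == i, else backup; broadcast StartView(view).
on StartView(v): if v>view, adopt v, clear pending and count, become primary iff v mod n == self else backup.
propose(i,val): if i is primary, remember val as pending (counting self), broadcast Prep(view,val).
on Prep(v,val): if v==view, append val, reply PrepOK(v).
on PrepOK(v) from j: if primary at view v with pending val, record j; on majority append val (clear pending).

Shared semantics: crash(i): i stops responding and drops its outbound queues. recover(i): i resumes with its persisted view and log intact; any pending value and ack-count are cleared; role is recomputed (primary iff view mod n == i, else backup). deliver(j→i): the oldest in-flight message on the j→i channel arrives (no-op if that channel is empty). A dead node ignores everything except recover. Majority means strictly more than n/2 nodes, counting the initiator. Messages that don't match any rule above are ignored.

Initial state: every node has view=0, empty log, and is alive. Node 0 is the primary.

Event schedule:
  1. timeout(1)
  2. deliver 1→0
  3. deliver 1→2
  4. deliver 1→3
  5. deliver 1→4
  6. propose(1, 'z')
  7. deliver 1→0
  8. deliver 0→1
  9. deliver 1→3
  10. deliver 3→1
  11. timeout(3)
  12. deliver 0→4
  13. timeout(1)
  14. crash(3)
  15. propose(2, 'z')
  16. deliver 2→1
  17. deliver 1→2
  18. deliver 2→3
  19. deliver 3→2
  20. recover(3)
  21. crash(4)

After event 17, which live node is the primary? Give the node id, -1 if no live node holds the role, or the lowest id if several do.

-1

after 1 — timeout(1): n1:prim/v1/[-]
after 2 — deliver 1→0: n0:back/v1/[-]
after 3 — deliver 1→2: n2:back/v1/[-]
after 4 — deliver 1→3: n3:back/v1/[-]
after 5 — deliver 1→4: n4:back/v1/[-]
after 6 — propose(1,'z'): ·
after 7 — deliver 1→0: n0:back/v1/[z]
after 8 — deliver 0→1: ·
after 9 — deliver 1→3: n3:back/v1/[z]
after 10 — deliver 3→1: n1:prim/v1/[z]
after 11 — timeout(3): n3:back/v2/[z]
after 12 — deliver 0→4: ·
after 13 — timeout(1): n1:back/v2/[z]
after 14 — crash(3): n3:✗back/v2/[z]
after 15 — propose(2,'z'): ·
after 16 — deliver 2→1: ·
after 17 — deliver 1→2: n2:back/v1/[z]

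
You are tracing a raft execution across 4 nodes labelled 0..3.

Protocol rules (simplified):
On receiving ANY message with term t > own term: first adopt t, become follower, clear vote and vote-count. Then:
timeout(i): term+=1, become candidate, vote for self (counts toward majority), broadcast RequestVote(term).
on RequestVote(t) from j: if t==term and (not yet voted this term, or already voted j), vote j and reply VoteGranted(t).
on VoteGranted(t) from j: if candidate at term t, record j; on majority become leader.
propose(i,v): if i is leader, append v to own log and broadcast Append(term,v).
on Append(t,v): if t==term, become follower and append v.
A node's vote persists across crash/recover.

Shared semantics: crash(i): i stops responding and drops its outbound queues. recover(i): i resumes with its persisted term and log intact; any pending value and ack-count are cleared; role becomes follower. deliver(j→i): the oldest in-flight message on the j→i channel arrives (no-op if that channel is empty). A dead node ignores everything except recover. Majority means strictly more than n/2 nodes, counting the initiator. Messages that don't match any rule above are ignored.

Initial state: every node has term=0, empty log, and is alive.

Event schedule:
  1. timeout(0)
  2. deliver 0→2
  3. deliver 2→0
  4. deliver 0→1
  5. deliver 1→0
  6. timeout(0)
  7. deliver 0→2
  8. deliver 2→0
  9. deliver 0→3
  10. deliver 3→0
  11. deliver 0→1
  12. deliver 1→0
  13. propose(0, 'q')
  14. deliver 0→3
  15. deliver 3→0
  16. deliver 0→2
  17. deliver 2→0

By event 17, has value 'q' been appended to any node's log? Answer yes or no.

after 1 — timeout(0): n0:cand/t1/[-]
after 2 — deliver 0→2: n2:foll/t1/[-]
after 3 — deliver 2→0: ·
after 4 — deliver 0→1: n1:foll/t1/[-]
after 5 — deliver 1→0: n0:lead/t1/[-]
after 6 — timeout(0): n0:cand/t2/[-]
after 7 — deliver 0→2: n2:foll/t2/[-]
after 8 — deliver 2→0: ·
after 9 — deliver 0→3: n3:foll/t1/[-]
after 10 — deliver 3→0: ·
after 11 — deliver 0→1: n1:foll/t2/[-]
after 12 — deliver 1→0: n0:lead/t2/[-]
after 13 — propose(0,'q'): n0:lead/t2/[q]
after 14 — deliver 0→3: n3:foll/t2/[-]
after 15 — deliver 3→0: ·
after 16 — deliver 0→2: n2:foll/t2/[q]
after 17 — deliver 2→0: ·

yes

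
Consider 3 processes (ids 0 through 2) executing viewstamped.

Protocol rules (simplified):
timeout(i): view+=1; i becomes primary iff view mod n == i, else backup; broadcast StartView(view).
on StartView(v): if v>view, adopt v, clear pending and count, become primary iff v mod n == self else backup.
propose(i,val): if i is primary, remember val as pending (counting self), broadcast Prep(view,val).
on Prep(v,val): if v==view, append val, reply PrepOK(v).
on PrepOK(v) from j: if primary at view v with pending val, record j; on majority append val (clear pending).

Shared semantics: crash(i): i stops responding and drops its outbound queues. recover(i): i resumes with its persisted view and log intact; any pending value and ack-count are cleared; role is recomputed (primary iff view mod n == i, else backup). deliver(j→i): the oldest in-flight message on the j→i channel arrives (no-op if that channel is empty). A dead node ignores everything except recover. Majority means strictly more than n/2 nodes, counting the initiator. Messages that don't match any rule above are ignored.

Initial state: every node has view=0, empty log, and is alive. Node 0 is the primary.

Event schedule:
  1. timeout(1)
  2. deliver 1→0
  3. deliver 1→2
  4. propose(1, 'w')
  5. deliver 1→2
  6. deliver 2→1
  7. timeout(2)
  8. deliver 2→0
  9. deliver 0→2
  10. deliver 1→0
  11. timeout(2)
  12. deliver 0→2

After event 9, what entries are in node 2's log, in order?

e1 timeout(1): 1[prim,v=1,-]
e2 deliver 1→0: 0[back,v=1,-]
e3 deliver 1→2: 2[back,v=1,-]
e4 propose(1,'w'): ·
e5 deliver 1→2: 2[back,v=1,w]
e6 deliver 2→1: 1[prim,v=1,w]
e7 timeout(2): 2[prim,v=2,w]
e8 deliver 2→0: 0[back,v=2,-]
e9 deliver 0→2: ·

w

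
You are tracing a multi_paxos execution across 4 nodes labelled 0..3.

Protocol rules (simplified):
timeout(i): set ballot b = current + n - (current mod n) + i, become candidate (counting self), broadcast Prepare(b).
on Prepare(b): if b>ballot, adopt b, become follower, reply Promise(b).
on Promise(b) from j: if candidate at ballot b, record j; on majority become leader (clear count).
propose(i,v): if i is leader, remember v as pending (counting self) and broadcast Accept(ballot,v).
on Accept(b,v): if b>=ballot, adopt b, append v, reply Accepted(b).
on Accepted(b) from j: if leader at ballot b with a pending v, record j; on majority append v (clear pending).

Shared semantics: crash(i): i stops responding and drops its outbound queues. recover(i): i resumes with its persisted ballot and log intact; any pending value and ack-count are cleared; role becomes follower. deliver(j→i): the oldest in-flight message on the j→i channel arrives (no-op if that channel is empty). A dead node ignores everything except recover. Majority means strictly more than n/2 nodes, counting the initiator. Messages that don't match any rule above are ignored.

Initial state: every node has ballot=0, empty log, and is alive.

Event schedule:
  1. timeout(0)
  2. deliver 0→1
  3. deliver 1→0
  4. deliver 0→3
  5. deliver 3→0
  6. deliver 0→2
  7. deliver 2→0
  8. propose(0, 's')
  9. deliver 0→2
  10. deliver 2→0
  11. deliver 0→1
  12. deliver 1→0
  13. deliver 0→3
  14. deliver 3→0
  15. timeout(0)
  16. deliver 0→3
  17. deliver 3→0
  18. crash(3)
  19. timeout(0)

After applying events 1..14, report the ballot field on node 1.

1. timeout(0):  <0:cand b4 ->
2. deliver 0→1:  <1:foll b4 ->
3. deliver 1→0:  nop
4. deliver 0→3:  <3:foll b4 ->
5. deliver 3→0:  <0:lead b4 ->
6. deliver 0→2:  <2:foll b4 ->
7. deliver 2→0:  nop
8. propose(0,'s'):  nop
9. deliver 0→2:  <2:foll b4 s>
10. deliver 2→0:  nop
11. deliver 0→1:  <1:foll b4 s>
12. deliver 1→0:  <0:lead b4 s>
13. deliver 0→3:  <3:foll b4 s>
14. deliver 3→0:  nop

4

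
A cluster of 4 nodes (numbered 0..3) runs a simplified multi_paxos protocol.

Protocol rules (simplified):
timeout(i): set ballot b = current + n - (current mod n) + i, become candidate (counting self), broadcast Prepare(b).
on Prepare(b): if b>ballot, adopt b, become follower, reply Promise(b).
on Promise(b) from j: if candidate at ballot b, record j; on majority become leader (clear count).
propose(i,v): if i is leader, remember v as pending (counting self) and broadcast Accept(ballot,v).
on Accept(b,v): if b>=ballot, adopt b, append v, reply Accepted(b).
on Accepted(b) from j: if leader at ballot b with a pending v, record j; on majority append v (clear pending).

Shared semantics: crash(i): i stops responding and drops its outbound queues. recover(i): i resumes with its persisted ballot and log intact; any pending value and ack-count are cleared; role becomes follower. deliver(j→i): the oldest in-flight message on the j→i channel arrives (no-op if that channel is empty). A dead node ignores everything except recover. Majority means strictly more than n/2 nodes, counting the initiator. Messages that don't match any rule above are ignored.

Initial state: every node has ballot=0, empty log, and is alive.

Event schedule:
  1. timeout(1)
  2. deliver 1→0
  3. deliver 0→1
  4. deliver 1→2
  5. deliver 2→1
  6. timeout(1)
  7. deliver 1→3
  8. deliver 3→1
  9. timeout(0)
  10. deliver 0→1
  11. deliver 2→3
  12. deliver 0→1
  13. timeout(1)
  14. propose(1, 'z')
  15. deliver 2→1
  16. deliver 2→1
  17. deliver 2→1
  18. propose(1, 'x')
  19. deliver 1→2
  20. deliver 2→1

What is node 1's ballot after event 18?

step 1 timeout(1): 1={cand,b=5,log=-}
step 2 deliver 1→0: 0={foll,b=5,log=-}
step 3 deliver 0→1: —
step 4 deliver 1→2: 2={foll,b=5,log=-}
step 5 deliver 2→1: 1={lead,b=5,log=-}
step 6 timeout(1): 1={cand,b=9,log=-}
step 7 deliver 1→3: 3={foll,b=5,log=-}
step 8 deliver 3→1: —
step 9 timeout(0): 0={cand,b=8,log=-}
step 10 deliver 0→1: —
step 11 deliver 2→3: —
step 12 deliver 0→1: —
step 13 timeout(1): 1={cand,b=13,log=-}
step 14 propose(1,'z'): —
step 15 deliver 2→1: —
step 16 deliver 2→1: —
step 17 deliver 2→1: —
step 18 propose(1,'x'): —

13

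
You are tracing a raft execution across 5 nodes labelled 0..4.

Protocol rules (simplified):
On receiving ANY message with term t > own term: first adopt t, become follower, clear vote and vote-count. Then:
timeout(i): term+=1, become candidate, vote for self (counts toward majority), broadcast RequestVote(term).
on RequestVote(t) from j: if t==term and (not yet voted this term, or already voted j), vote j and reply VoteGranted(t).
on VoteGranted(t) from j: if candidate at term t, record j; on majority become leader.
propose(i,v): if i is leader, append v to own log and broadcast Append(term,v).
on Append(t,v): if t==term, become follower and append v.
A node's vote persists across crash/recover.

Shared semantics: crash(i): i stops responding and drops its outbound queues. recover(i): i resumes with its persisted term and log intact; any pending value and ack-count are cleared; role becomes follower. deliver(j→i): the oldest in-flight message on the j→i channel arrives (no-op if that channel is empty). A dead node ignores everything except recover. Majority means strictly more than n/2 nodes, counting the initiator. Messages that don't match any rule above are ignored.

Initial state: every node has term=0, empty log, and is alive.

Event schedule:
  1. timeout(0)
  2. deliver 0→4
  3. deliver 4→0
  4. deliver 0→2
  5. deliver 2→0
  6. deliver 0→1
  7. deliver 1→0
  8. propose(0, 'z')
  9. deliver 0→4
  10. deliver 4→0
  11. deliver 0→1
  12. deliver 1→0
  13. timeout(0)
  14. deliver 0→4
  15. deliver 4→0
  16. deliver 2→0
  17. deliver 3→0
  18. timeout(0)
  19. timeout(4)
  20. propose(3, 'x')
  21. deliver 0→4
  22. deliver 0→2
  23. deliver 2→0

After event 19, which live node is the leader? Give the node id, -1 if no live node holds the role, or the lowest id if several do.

e1 timeout(0): 0[cand,t=1,-]
e2 deliver 0→4: 4[foll,t=1,-]
e3 deliver 4→0: ·
e4 deliver 0→2: 2[foll,t=1,-]
e5 deliver 2→0: 0[lead,t=1,-]
e6 deliver 0→1: 1[foll,t=1,-]
e7 deliver 1→0: ·
e8 propose(0,'z'): 0[lead,t=1,z]
e9 deliver 0→4: 4[foll,t=1,z]
e10 deliver 4→0: ·
e11 deliver 0→1: 1[foll,t=1,z]
e12 deliver 1→0: ·
e13 timeout(0): 0[cand,t=2,z]
e14 deliver 0→4: 4[foll,t=2,z]
e15 deliver 4→0: ·
e16 deliver 2→0: ·
e17 deliver 3→0: ·
e18 timeout(0): 0[cand,t=3,z]
e19 timeout(4): 4[cand,t=3,z]

-1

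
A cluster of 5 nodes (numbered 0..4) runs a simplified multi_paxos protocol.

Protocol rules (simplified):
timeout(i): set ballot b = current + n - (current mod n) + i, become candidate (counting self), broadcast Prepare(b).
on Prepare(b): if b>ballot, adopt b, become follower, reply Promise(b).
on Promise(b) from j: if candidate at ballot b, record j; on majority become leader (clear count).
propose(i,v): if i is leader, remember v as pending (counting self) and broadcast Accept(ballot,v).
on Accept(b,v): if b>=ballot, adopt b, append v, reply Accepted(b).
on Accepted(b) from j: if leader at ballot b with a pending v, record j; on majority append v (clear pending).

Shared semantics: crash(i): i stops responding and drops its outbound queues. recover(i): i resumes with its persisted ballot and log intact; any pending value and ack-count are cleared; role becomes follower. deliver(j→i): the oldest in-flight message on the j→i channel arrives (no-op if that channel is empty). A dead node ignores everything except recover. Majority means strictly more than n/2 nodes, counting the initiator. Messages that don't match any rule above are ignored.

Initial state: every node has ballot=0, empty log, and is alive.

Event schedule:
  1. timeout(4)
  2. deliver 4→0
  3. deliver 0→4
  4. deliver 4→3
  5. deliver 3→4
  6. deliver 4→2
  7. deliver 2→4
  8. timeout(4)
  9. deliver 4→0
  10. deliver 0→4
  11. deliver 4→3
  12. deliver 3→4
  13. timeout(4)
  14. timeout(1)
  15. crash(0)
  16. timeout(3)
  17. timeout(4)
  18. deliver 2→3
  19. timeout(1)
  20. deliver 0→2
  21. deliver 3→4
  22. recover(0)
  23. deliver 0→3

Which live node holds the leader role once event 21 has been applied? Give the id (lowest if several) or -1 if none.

-1

[1] timeout(4) → N4(cand b9 [-])
[2] deliver 4→0 → N0(foll b9 [-])
[3] deliver 0→4 → ∅
[4] deliver 4→3 → N3(foll b9 [-])
[5] deliver 3→4 → N4(lead b9 [-])
[6] deliver 4→2 → N2(foll b9 [-])
[7] deliver 2→4 → ∅
[8] timeout(4) → N4(cand b14 [-])
[9] deliver 4→0 → N0(foll b14 [-])
[10] deliver 0→4 → ∅
[11] deliver 4→3 → N3(foll b14 [-])
[12] deliver 3→4 → N4(lead b14 [-])
[13] timeout(4) → N4(cand b19 [-])
[14] timeout(1) → N1(cand b6 [-])
[15] crash(0) → N0(✗foll b14 [-])
[16] timeout(3) → N3(cand b18 [-])
[17] timeout(4) → N4(cand b24 [-])
[18] deliver 2→3 → ∅
[19] timeout(1) → N1(cand b11 [-])
[20] deliver 0→2 → ∅
[21] deliver 3→4 → ∅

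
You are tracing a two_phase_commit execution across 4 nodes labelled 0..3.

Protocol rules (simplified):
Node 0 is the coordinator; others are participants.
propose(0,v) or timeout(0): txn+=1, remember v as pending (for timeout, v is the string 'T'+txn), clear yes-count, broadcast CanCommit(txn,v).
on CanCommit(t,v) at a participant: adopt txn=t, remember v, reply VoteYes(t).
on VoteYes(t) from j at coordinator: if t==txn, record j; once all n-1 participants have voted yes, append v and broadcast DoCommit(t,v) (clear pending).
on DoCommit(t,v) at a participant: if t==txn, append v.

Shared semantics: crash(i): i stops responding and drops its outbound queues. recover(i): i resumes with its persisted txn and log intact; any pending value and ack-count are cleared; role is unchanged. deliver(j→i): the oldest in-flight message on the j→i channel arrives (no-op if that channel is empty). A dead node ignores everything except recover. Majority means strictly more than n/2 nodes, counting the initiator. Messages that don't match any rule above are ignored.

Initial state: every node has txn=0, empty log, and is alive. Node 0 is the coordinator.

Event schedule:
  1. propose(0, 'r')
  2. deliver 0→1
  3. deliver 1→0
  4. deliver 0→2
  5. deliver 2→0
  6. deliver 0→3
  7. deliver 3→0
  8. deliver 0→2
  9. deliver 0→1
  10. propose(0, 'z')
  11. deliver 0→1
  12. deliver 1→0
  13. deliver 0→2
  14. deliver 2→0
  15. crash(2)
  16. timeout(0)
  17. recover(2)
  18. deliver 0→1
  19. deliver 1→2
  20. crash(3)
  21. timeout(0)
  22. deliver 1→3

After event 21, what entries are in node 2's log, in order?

1. propose(0,'r'):  <0:coor t1 ->
2. deliver 0→1:  <1:part t1 ->
3. deliver 1→0:  nop
4. deliver 0→2:  <2:part t1 ->
5. deliver 2→0:  nop
6. deliver 0→3:  <3:part t1 ->
7. deliver 3→0:  <0:coor t1 r>
8. deliver 0→2:  <2:part t1 r>
9. deliver 0→1:  <1:part t1 r>
10. propose(0,'z'):  <0:coor t2 r>
11. deliver 0→1:  <1:part t2 r>
12. deliver 1→0:  nop
13. deliver 0→2:  <2:part t2 r>
14. deliver 2→0:  nop
15. crash(2):  <2:✗part t2 r>
16. timeout(0):  <0:coor t3 r>
17. recover(2):  <2:part t2 r>
18. deliver 0→1:  <1:part t3 r>
19. deliver 1→2:  nop
20. crash(3):  <3:✗part t1 ->
21. timeout(0):  <0:coor t4 r>

r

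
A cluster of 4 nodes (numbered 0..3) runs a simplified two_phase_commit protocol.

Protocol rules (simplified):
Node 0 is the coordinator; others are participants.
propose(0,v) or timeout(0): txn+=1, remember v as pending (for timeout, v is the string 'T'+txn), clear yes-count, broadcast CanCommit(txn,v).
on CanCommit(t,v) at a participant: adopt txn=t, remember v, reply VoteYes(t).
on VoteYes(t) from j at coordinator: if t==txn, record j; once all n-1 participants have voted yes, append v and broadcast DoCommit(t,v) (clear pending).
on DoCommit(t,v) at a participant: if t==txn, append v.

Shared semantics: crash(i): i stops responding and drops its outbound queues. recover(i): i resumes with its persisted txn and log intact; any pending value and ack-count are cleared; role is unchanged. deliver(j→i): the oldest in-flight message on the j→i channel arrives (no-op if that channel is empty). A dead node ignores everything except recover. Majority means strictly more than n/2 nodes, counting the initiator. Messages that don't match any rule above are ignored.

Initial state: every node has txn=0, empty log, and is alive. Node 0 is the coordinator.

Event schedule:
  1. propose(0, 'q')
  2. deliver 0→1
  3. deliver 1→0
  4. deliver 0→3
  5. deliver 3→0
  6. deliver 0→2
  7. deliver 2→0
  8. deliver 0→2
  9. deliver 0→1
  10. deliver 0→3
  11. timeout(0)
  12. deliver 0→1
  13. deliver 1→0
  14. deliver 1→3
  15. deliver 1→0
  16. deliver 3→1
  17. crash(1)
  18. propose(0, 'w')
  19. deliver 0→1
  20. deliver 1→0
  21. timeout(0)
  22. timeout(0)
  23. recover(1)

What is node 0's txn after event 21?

step 1 propose(0,'q'): 0={coor,t=1,log=-}
step 2 deliver 0→1: 1={part,t=1,log=-}
step 3 deliver 1→0: —
step 4 deliver 0→3: 3={part,t=1,log=-}
step 5 deliver 3→0: —
step 6 deliver 0→2: 2={part,t=1,log=-}
step 7 deliver 2→0: 0={coor,t=1,log=q}
step 8 deliver 0→2: 2={part,t=1,log=q}
step 9 deliver 0→1: 1={part,t=1,log=q}
step 10 deliver 0→3: 3={part,t=1,log=q}
step 11 timeout(0): 0={coor,t=2,log=q}
step 12 deliver 0→1: 1={part,t=2,log=q}
step 13 deliver 1→0: —
step 14 deliver 1→3: —
step 15 deliver 1→0: —
step 16 deliver 3→1: —
step 17 crash(1): 1={✗part,t=2,log=q}
step 18 propose(0,'w'): 0={coor,t=3,log=q}
step 19 deliver 0→1: —
step 20 deliver 1→0: —
step 21 timeout(0): 0={coor,t=4,log=q}

4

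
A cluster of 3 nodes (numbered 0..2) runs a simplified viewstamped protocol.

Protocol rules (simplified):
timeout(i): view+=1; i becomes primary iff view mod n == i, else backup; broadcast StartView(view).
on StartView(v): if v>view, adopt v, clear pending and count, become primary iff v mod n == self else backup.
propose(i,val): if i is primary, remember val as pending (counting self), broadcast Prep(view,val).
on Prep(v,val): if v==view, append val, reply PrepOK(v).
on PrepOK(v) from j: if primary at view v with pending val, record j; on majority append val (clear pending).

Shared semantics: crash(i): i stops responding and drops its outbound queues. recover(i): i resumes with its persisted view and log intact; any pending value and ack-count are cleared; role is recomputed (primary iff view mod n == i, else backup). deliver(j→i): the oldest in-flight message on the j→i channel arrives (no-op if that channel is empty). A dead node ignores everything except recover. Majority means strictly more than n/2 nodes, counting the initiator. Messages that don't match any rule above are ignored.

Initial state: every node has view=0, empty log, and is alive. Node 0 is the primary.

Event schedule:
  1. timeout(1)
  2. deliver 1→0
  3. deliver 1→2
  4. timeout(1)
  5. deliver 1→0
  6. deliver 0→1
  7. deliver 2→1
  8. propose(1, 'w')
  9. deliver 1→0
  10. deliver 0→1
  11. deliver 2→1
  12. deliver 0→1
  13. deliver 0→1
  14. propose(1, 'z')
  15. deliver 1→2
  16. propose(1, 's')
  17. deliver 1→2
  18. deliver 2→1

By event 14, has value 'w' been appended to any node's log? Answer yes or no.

no

1. timeout(1):  <1:prim v1 ->
2. deliver 1→0:  <0:back v1 ->
3. deliver 1→2:  <2:back v1 ->
4. timeout(1):  <1:back v2 ->
5. deliver 1→0:  <0:back v2 ->
6. deliver 0→1:  nop
7. deliver 2→1:  nop
8. propose(1,'w'):  nop
9. deliver 1→0:  nop
10. deliver 0→1:  nop
11. deliver 2→1:  nop
12. deliver 0→1:  nop
13. deliver 0→1:  nop
14. propose(1,'z'):  nop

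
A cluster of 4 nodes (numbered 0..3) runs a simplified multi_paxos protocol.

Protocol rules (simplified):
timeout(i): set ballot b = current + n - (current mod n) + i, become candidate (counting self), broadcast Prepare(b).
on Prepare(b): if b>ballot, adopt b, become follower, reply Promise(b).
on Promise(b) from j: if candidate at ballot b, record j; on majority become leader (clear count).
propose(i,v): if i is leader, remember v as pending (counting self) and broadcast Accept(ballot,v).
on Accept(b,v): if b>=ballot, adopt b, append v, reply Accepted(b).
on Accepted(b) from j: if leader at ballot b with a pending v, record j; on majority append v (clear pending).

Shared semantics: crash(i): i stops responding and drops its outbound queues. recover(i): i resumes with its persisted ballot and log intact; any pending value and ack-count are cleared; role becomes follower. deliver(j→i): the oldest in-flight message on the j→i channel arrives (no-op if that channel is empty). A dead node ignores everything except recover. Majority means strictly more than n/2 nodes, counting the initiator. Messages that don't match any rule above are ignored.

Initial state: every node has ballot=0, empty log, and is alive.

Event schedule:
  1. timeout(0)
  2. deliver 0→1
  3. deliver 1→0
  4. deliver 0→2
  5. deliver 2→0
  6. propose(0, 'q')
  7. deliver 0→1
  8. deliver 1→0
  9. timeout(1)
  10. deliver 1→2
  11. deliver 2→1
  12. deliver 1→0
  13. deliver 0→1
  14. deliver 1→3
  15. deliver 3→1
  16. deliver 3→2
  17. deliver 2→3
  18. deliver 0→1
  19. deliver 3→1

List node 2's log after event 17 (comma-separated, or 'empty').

empty

after 1 — timeout(0): n0:cand/b4/[-]
after 2 — deliver 0→1: n1:foll/b4/[-]
after 3 — deliver 1→0: ·
after 4 — deliver 0→2: n2:foll/b4/[-]
after 5 — deliver 2→0: n0:lead/b4/[-]
after 6 — propose(0,'q'): ·
after 7 — deliver 0→1: n1:foll/b4/[q]
after 8 — deliver 1→0: ·
after 9 — timeout(1): n1:cand/b9/[q]
after 10 — deliver 1→2: n2:foll/b9/[-]
after 11 — deliver 2→1: ·
after 12 — deliver 1→0: n0:foll/b9/[-]
after 13 — deliver 0→1: n1:lead/b9/[q]
after 14 — deliver 1→3: n3:foll/b9/[-]
after 15 — deliver 3→1: ·
after 16 — deliver 3→2: ·
after 17 — deliver 2→3: ·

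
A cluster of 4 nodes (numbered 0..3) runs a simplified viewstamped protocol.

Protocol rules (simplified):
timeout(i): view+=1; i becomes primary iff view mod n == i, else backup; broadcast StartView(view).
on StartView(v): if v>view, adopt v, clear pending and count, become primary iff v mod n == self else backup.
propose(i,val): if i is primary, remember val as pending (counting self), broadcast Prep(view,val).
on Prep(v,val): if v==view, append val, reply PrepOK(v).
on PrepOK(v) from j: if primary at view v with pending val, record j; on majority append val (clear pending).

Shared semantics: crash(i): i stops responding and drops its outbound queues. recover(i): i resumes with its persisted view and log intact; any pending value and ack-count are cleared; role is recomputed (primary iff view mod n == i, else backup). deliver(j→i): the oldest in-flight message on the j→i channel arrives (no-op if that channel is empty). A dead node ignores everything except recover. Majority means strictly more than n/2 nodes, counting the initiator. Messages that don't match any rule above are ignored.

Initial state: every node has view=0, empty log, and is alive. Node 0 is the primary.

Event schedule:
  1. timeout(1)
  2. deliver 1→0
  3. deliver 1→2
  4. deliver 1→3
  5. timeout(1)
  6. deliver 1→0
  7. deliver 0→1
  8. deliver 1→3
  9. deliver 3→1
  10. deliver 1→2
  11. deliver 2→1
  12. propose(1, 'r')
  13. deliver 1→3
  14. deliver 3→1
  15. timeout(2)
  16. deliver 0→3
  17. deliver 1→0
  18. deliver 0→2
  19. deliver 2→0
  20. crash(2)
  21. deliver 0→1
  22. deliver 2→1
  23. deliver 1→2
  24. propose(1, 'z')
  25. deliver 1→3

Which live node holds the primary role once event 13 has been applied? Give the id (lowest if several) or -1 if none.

2

e1 timeout(1): 1[prim,v=1,-]
e2 deliver 1→0: 0[back,v=1,-]
e3 deliver 1→2: 2[back,v=1,-]
e4 deliver 1→3: 3[back,v=1,-]
e5 timeout(1): 1[back,v=2,-]
e6 deliver 1→0: 0[back,v=2,-]
e7 deliver 0→1: ·
e8 deliver 1→3: 3[back,v=2,-]
e9 deliver 3→1: ·
e10 deliver 1→2: 2[prim,v=2,-]
e11 deliver 2→1: ·
e12 propose(1,'r'): ·
e13 deliver 1→3: ·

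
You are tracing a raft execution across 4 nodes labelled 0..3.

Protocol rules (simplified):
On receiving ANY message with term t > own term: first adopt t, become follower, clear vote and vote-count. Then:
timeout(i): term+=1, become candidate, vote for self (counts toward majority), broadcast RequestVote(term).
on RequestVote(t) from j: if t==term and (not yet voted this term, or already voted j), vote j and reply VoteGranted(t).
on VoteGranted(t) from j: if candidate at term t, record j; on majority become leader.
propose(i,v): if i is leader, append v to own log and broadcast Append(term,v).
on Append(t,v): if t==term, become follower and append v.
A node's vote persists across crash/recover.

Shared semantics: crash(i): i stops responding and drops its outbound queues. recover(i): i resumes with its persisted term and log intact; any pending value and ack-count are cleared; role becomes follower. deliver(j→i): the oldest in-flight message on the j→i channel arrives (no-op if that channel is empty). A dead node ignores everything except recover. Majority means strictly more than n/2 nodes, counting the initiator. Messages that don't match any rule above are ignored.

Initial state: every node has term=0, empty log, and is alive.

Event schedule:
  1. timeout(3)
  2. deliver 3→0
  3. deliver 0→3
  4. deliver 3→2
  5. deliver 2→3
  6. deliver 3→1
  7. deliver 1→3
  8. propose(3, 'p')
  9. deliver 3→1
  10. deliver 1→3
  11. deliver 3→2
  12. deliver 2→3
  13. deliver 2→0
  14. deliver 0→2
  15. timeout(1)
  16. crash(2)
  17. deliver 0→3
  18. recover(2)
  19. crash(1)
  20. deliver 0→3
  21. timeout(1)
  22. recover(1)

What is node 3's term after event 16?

1

step 1 timeout(3): 3={cand,t=1,log=-}
step 2 deliver 3→0: 0={foll,t=1,log=-}
step 3 deliver 0→3: —
step 4 deliver 3→2: 2={foll,t=1,log=-}
step 5 deliver 2→3: 3={lead,t=1,log=-}
step 6 deliver 3→1: 1={foll,t=1,log=-}
step 7 deliver 1→3: —
step 8 propose(3,'p'): 3={lead,t=1,log=p}
step 9 deliver 3→1: 1={foll,t=1,log=p}
step 10 deliver 1→3: —
step 11 deliver 3→2: 2={foll,t=1,log=p}
step 12 deliver 2→3: —
step 13 deliver 2→0: —
step 14 deliver 0→2: —
step 15 timeout(1): 1={cand,t=2,log=p}
step 16 crash(2): 2={✗foll,t=1,log=p}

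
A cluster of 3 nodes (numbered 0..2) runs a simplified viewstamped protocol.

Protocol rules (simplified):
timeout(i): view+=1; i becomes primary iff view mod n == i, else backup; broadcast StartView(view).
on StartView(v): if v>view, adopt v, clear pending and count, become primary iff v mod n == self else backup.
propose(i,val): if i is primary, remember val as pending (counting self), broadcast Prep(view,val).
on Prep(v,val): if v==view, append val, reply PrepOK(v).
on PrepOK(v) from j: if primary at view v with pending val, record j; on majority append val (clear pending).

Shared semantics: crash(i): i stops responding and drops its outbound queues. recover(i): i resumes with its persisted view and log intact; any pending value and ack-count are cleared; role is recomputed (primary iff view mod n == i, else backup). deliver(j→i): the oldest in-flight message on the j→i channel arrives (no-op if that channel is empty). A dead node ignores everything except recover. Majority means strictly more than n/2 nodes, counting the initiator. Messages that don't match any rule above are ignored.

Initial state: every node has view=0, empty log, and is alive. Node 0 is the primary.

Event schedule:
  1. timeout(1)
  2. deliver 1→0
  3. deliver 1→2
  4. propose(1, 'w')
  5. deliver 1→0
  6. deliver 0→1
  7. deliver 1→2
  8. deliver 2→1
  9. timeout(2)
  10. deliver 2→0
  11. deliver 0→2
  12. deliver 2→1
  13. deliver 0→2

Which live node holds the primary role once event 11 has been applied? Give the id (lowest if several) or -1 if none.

1

step 1 timeout(1): 1={prim,v=1,log=-}
step 2 deliver 1→0: 0={back,v=1,log=-}
step 3 deliver 1→2: 2={back,v=1,log=-}
step 4 propose(1,'w'): —
step 5 deliver 1→0: 0={back,v=1,log=w}
step 6 deliver 0→1: 1={prim,v=1,log=w}
step 7 deliver 1→2: 2={back,v=1,log=w}
step 8 deliver 2→1: —
step 9 timeout(2): 2={prim,v=2,log=w}
step 10 deliver 2→0: 0={back,v=2,log=w}
step 11 deliver 0→2: —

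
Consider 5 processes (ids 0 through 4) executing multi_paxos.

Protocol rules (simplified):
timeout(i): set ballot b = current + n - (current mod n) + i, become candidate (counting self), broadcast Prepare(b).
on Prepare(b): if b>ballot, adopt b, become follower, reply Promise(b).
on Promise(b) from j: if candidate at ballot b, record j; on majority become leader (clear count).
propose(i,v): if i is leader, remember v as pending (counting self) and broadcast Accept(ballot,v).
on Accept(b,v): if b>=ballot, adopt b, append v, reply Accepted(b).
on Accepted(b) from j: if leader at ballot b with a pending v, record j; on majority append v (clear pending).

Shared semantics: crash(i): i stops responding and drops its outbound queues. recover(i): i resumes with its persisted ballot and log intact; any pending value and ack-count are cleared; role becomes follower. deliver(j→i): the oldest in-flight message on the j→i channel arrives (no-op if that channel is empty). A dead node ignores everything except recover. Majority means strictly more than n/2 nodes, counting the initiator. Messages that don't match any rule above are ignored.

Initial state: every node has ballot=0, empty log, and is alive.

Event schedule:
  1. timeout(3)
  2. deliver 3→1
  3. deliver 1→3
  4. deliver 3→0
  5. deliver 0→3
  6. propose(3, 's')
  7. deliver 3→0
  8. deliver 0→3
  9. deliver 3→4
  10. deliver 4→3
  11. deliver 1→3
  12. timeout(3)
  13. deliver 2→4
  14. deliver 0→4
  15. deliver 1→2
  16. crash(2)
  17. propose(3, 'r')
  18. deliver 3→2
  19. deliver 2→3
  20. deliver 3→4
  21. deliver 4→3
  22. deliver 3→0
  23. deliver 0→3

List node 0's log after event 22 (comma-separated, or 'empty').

[1] timeout(3) → N3(cand b8 [-])
[2] deliver 3→1 → N1(foll b8 [-])
[3] deliver 1→3 → ∅
[4] deliver 3→0 → N0(foll b8 [-])
[5] deliver 0→3 → N3(lead b8 [-])
[6] propose(3,'s') → ∅
[7] deliver 3→0 → N0(foll b8 [s])
[8] deliver 0→3 → ∅
[9] deliver 3→4 → N4(foll b8 [-])
[10] deliver 4→3 → ∅
[11] deliver 1→3 → ∅
[12] timeout(3) → N3(cand b13 [-])
[13] deliver 2→4 → ∅
[14] deliver 0→4 → ∅
[15] deliver 1→2 → ∅
[16] crash(2) → N2(✗foll b0 [-])
[17] propose(3,'r') → ∅
[18] deliver 3→2 → ∅
[19] deliver 2→3 → ∅
[20] deliver 3→4 → N4(foll b8 [s])
[21] deliver 4→3 → ∅
[22] deliver 3→0 → N0(foll b13 [s])

s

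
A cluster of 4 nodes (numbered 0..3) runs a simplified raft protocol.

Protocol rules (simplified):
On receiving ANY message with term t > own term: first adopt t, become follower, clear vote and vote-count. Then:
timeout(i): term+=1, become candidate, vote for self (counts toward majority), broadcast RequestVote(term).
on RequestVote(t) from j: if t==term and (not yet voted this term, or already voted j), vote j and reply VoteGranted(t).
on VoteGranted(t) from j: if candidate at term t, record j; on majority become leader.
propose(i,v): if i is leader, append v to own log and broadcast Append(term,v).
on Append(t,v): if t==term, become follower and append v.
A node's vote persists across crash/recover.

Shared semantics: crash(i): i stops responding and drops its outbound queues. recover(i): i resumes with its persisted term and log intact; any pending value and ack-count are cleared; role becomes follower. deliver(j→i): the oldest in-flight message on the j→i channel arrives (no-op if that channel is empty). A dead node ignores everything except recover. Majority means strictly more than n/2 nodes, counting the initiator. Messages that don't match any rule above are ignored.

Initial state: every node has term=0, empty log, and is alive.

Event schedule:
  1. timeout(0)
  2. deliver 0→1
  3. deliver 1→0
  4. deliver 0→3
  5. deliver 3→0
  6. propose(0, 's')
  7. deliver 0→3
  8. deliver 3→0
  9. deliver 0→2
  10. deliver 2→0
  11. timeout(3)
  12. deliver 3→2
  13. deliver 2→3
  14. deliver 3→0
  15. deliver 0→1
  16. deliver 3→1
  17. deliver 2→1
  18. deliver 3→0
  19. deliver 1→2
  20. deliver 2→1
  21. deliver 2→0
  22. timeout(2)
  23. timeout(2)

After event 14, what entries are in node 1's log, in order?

empty

after 1 — timeout(0): n0:cand/t1/[-]
after 2 — deliver 0→1: n1:foll/t1/[-]
after 3 — deliver 1→0: ·
after 4 — deliver 0→3: n3:foll/t1/[-]
after 5 — deliver 3→0: n0:lead/t1/[-]
after 6 — propose(0,'s'): n0:lead/t1/[s]
after 7 — deliver 0→3: n3:foll/t1/[s]
after 8 — deliver 3→0: ·
after 9 — deliver 0→2: n2:foll/t1/[-]
after 10 — deliver 2→0: ·
after 11 — timeout(3): n3:cand/t2/[s]
after 12 — deliver 3→2: n2:foll/t2/[-]
after 13 — deliver 2→3: ·
after 14 — deliver 3→0: n0:foll/t2/[s]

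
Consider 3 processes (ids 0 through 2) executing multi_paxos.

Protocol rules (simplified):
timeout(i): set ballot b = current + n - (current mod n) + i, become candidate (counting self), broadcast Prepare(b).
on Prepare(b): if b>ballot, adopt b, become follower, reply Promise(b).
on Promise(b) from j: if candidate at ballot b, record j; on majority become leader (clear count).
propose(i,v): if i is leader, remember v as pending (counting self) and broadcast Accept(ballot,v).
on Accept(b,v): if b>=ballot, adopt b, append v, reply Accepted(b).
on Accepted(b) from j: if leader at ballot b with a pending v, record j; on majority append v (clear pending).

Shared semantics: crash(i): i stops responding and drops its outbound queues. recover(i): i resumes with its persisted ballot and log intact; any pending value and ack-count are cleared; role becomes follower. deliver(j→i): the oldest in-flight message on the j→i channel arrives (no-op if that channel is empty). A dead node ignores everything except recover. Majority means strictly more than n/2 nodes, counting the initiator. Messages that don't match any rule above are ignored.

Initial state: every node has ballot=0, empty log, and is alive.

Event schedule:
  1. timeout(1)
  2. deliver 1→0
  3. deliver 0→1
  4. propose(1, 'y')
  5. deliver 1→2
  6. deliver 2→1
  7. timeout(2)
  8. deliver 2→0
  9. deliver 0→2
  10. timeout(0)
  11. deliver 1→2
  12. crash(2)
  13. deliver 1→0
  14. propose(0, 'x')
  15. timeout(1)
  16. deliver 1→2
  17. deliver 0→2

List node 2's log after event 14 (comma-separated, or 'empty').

empty

e1 timeout(1): 1[cand,b=4,-]
e2 deliver 1→0: 0[foll,b=4,-]
e3 deliver 0→1: 1[lead,b=4,-]
e4 propose(1,'y'): ·
e5 deliver 1→2: 2[foll,b=4,-]
e6 deliver 2→1: ·
e7 timeout(2): 2[cand,b=8,-]
e8 deliver 2→0: 0[foll,b=8,-]
e9 deliver 0→2: 2[lead,b=8,-]
e10 timeout(0): 0[cand,b=9,-]
e11 deliver 1→2: ·
e12 crash(2): 2[✗lead,b=8,-]
e13 deliver 1→0: ·
e14 propose(0,'x'): ·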